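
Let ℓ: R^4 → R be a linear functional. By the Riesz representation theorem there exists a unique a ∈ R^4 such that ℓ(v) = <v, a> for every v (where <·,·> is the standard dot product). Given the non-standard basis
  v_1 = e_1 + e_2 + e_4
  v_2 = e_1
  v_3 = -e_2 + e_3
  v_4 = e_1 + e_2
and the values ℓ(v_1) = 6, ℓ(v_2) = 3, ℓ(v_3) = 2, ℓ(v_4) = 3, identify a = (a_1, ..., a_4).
a = (3, 0, 2, 3)

Write a = (a_1, ..., a_4) in the standard basis. For each basis vector v_i, ℓ(v_i) = <v_i, a> is a linear equation in the a_j's. Collect the n equations into a matrix system V a = ℓ, where row i of V is v_i (expressed in the standard basis). Since V is invertible (lower-triangular with 1s on the diagonal, up to permutation), solve by back-substitution:
  V =
[[1, 1, 0, 1],
 [1, 0, 0, 0],
 [0, -1, 1, 0],
 [1, 1, 0, 0]]
  V a = (6, 3, 2, 3)
Solving gives a = (3, 0, 2, 3).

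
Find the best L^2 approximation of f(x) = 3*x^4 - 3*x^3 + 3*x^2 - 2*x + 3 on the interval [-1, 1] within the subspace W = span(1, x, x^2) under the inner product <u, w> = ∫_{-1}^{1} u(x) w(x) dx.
g(x) = 39*x^2/7 - 19*x/5 + 96/35

The best approximation g ∈ W is the orthogonal projection of f onto W. Writing g = a_0 + a_1 x + a_2 x^2, the coefficients solve the normal equations G · a = b where
  G_{ij} = <φ_i, φ_j> and b_i = <f, φ_i>, with φ_0 = 1, φ_1 = x, φ_2 = x^2.
G =
  [2, 0, 2/3]
  [0, 2/3, 0]
  [2/3, 0, 2/5],
b = (46/5, -38/15, 142/35).
Solving gives a_0 = 96/35, a_1 = -19/5, a_2 = 39/7, so
  g(x) = 39*x^2/7 - 19*x/5 + 96/35.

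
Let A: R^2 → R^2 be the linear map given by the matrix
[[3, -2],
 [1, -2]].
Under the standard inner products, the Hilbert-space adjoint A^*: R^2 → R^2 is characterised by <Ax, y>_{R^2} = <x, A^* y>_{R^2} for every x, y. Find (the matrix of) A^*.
A^* = A^T =
[[3, 1],
 [-2, -2]]

For real matrices with standard dot products, the defining identity <Ax, y> = <x, A^* y> gives (Ax)^T y = x^T (A^*) y, i.e. x^T A^T y = x^T (A^*) y. Since this holds for all x, y, we must have A^* = A^T. Therefore
A^* =
[[3, 1],
 [-2, -2]].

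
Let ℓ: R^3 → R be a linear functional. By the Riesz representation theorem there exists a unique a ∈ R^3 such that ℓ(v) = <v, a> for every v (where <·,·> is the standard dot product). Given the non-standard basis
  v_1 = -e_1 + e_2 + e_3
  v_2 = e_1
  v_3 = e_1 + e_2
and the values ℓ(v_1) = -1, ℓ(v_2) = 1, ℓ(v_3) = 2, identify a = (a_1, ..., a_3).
a = (1, 1, -1)

Write a = (a_1, ..., a_3) in the standard basis. For each basis vector v_i, ℓ(v_i) = <v_i, a> is a linear equation in the a_j's. Collect the n equations into a matrix system V a = ℓ, where row i of V is v_i (expressed in the standard basis). Since V is invertible (lower-triangular with 1s on the diagonal, up to permutation), solve by back-substitution:
  V =
[[-1, 1, 1],
 [1, 0, 0],
 [1, 1, 0]]
  V a = (-1, 1, 2)
Solving gives a = (1, 1, -1).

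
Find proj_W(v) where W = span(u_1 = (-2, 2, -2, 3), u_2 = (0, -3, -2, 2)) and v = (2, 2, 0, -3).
proj_W(v) = (210/341, 438/341, 642/341, -747/341)

Set up U = [u_1 | ... | u_2] ∈ R^(4×2). The projector onto W = col(U) is P = U (U^T U)^(-1) U^T.
Compute U^T U =
  [21, 4]
  [4, 17],
and U^T v = (-9, -12).
Solve U^T U · c = U^T v for the coefficients: c = (-105/341, -216/341). The projection is proj_W(v) = U c.
Check: (v - proj_W(v)) · u_1 = 0  (should be 0).
Check: (v - proj_W(v)) · u_2 = 0  (should be 0).
Result: proj_W(v) = (210/341, 438/341, 642/341, -747/341).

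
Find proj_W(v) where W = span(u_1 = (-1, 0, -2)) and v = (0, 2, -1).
proj_W(v) = (-2/5, 0, -4/5)

Set up U = [u_1 | ... | u_1] ∈ R^(3×1). The projector onto W = col(U) is P = U (U^T U)^(-1) U^T.
Compute U^T U =
  [5],
and U^T v = (2).
Solve U^T U · c = U^T v for the coefficients: c = (2/5). The projection is proj_W(v) = U c.
Check: (v - proj_W(v)) · u_1 = 0  (should be 0).
Result: proj_W(v) = (-2/5, 0, -4/5).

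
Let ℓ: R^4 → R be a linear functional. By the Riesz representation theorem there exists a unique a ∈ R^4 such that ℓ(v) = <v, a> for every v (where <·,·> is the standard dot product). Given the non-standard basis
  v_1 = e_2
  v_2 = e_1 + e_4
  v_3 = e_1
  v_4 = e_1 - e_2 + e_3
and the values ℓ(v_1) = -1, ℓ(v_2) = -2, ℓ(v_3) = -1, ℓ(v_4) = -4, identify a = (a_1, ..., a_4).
a = (-1, -1, -4, -1)

Write a = (a_1, ..., a_4) in the standard basis. For each basis vector v_i, ℓ(v_i) = <v_i, a> is a linear equation in the a_j's. Collect the n equations into a matrix system V a = ℓ, where row i of V is v_i (expressed in the standard basis). Since V is invertible (lower-triangular with 1s on the diagonal, up to permutation), solve by back-substitution:
  V =
[[0, 1, 0, 0],
 [1, 0, 0, 1],
 [1, 0, 0, 0],
 [1, -1, 1, 0]]
  V a = (-1, -2, -1, -4)
Solving gives a = (-1, -1, -4, -1).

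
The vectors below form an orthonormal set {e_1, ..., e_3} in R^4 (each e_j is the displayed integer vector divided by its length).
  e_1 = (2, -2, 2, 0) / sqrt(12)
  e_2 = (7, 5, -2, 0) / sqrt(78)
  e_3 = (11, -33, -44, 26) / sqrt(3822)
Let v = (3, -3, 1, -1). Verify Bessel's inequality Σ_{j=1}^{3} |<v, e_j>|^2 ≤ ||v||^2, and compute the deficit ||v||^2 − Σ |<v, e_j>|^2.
Σ |<v, e_j>|^2 = 2579/147; ||v||^2 = 20; deficit = 361/147

Write each e_j = u_j / sqrt(<u_j, u_j>) where u_j is the displayed integer vector. Then <v, e_j> = <v, u_j> / sqrt(<u_j, u_j>), so |<v, e_j>|^2 = <v, u_j>^2 / <u_j, u_j>.
Coefficients: <v, e_1> = 14/sqrt(12), <v, e_2> = 4/sqrt(78), <v, e_3> = 62/sqrt(3822).
Square and sum: Σ |<v, e_j>|^2 = 2579/147.
Compute ||v||^2 = v·v = 20.
Deficit = 20 − 2579/147 = 361/147 ≥ 0, confirming Bessel's inequality. (The deficit equals ||v − Σ <v,e_j> e_j||^2, the squared distance from v to span{e_j}.)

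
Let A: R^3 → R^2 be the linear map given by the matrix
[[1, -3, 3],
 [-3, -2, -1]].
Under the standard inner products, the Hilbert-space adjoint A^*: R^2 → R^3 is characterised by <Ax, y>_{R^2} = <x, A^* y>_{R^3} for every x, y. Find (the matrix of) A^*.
A^* = A^T =
[[1, -3],
 [-3, -2],
 [3, -1]]

For real matrices with standard dot products, the defining identity <Ax, y> = <x, A^* y> gives (Ax)^T y = x^T (A^*) y, i.e. x^T A^T y = x^T (A^*) y. Since this holds for all x, y, we must have A^* = A^T. Therefore
A^* =
[[1, -3],
 [-3, -2],
 [3, -1]].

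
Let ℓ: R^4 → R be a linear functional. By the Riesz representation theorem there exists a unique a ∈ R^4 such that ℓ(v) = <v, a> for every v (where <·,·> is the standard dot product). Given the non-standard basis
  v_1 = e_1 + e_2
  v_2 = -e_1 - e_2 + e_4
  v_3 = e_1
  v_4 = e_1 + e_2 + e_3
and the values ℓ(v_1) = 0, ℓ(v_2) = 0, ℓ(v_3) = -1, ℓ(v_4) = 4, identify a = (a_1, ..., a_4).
a = (-1, 1, 4, 0)

Write a = (a_1, ..., a_4) in the standard basis. For each basis vector v_i, ℓ(v_i) = <v_i, a> is a linear equation in the a_j's. Collect the n equations into a matrix system V a = ℓ, where row i of V is v_i (expressed in the standard basis). Since V is invertible (lower-triangular with 1s on the diagonal, up to permutation), solve by back-substitution:
  V =
[[1, 1, 0, 0],
 [-1, -1, 0, 1],
 [1, 0, 0, 0],
 [1, 1, 1, 0]]
  V a = (0, 0, -1, 4)
Solving gives a = (-1, 1, 4, 0).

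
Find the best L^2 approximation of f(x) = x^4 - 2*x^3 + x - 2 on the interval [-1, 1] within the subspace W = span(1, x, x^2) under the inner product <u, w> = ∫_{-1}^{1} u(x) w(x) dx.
g(x) = 6*x^2/7 - x/5 - 73/35

The best approximation g ∈ W is the orthogonal projection of f onto W. Writing g = a_0 + a_1 x + a_2 x^2, the coefficients solve the normal equations G · a = b where
  G_{ij} = <φ_i, φ_j> and b_i = <f, φ_i>, with φ_0 = 1, φ_1 = x, φ_2 = x^2.
G =
  [2, 0, 2/3]
  [0, 2/3, 0]
  [2/3, 0, 2/5],
b = (-18/5, -2/15, -22/21).
Solving gives a_0 = -73/35, a_1 = -1/5, a_2 = 6/7, so
  g(x) = 6*x^2/7 - x/5 - 73/35.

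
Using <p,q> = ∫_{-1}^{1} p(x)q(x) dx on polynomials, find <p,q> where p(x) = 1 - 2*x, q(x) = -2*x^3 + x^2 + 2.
<p,q> = 94/15

Expand the product: p(x)·q(x) = 4*x^4 - 4*x^3 + x^2 - 4*x + 2.
∫_{-1}^{1} of each monomial x^k gives [2/(k+1) if k even, 0 if k odd]. Integrating term-by-term (or equivalently evaluating the antiderivative F(x) = 4*x^5/5 - x^4 + x^3/3 - 2*x^2 + 2*x at the endpoints):
  F(1) − F(−1) = 2/15 − (-92/15) = 94/15.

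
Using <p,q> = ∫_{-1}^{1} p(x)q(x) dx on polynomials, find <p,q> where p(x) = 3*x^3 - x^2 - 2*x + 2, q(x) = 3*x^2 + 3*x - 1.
<p,q> = -14/15

Expand the product: p(x)·q(x) = 9*x^5 + 6*x^4 - 12*x^3 + x^2 + 8*x - 2.
∫_{-1}^{1} of each monomial x^k gives [2/(k+1) if k even, 0 if k odd]. Integrating term-by-term (or equivalently evaluating the antiderivative F(x) = 3*x^6/2 + 6*x^5/5 - 3*x^4 + x^3/3 + 4*x^2 - 2*x at the endpoints):
  F(1) − F(−1) = 61/30 − (89/30) = -14/15.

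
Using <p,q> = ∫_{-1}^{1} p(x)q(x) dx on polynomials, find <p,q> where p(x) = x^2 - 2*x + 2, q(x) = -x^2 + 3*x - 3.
<p,q> = -296/15

Expand the product: p(x)·q(x) = -x^4 + 5*x^3 - 11*x^2 + 12*x - 6.
∫_{-1}^{1} of each monomial x^k gives [2/(k+1) if k even, 0 if k odd]. Integrating term-by-term (or equivalently evaluating the antiderivative F(x) = -x^5/5 + 5*x^4/4 - 11*x^3/3 + 6*x^2 - 6*x at the endpoints):
  F(1) − F(−1) = -157/60 − (1027/60) = -296/15.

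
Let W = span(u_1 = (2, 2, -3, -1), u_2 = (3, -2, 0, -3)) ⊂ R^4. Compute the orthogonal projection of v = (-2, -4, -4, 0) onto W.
proj_W(v) = (88/371, -92/371, 30/371, -14/53)

Set up U = [u_1 | ... | u_2] ∈ R^(4×2). The projector onto W = col(U) is P = U (U^T U)^(-1) U^T.
Compute U^T U =
  [18, 5]
  [5, 22],
and U^T v = (0, 2).
Solve U^T U · c = U^T v for the coefficients: c = (-10/371, 36/371). The projection is proj_W(v) = U c.
Check: (v - proj_W(v)) · u_1 = 0  (should be 0).
Check: (v - proj_W(v)) · u_2 = 0  (should be 0).
Result: proj_W(v) = (88/371, -92/371, 30/371, -14/53).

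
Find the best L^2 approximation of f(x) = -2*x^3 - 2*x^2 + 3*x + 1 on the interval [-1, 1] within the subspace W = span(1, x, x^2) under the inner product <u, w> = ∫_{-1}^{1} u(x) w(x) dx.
g(x) = -2*x^2 + 9*x/5 + 1

The best approximation g ∈ W is the orthogonal projection of f onto W. Writing g = a_0 + a_1 x + a_2 x^2, the coefficients solve the normal equations G · a = b where
  G_{ij} = <φ_i, φ_j> and b_i = <f, φ_i>, with φ_0 = 1, φ_1 = x, φ_2 = x^2.
G =
  [2, 0, 2/3]
  [0, 2/3, 0]
  [2/3, 0, 2/5],
b = (2/3, 6/5, -2/15).
Solving gives a_0 = 1, a_1 = 9/5, a_2 = -2, so
  g(x) = -2*x^2 + 9*x/5 + 1.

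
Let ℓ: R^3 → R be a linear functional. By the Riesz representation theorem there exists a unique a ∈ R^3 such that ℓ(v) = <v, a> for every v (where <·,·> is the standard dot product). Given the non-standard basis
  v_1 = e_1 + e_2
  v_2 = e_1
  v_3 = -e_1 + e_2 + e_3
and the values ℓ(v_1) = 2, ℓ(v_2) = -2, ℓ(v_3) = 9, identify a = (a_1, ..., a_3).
a = (-2, 4, 3)

Write a = (a_1, ..., a_3) in the standard basis. For each basis vector v_i, ℓ(v_i) = <v_i, a> is a linear equation in the a_j's. Collect the n equations into a matrix system V a = ℓ, where row i of V is v_i (expressed in the standard basis). Since V is invertible (lower-triangular with 1s on the diagonal, up to permutation), solve by back-substitution:
  V =
[[1, 1, 0],
 [1, 0, 0],
 [-1, 1, 1]]
  V a = (2, -2, 9)
Solving gives a = (-2, 4, 3).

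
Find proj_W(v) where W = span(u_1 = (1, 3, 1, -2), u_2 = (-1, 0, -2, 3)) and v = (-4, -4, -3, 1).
proj_W(v) = (-61/43, -177/43, -63/43, 124/43)

Set up U = [u_1 | ... | u_2] ∈ R^(4×2). The projector onto W = col(U) is P = U (U^T U)^(-1) U^T.
Compute U^T U =
  [15, -9]
  [-9, 14],
and U^T v = (-21, 13).
Solve U^T U · c = U^T v for the coefficients: c = (-59/43, 2/43). The projection is proj_W(v) = U c.
Check: (v - proj_W(v)) · u_1 = 0  (should be 0).
Check: (v - proj_W(v)) · u_2 = 0  (should be 0).
Result: proj_W(v) = (-61/43, -177/43, -63/43, 124/43).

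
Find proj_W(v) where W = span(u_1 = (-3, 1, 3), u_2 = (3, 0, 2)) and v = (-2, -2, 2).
proj_W(v) = (-198/119, 62/119, 178/119)

Set up U = [u_1 | ... | u_2] ∈ R^(3×2). The projector onto W = col(U) is P = U (U^T U)^(-1) U^T.
Compute U^T U =
  [19, -3]
  [-3, 13],
and U^T v = (10, -2).
Solve U^T U · c = U^T v for the coefficients: c = (62/119, -4/119). The projection is proj_W(v) = U c.
Check: (v - proj_W(v)) · u_1 = 0  (should be 0).
Check: (v - proj_W(v)) · u_2 = 0  (should be 0).
Result: proj_W(v) = (-198/119, 62/119, 178/119).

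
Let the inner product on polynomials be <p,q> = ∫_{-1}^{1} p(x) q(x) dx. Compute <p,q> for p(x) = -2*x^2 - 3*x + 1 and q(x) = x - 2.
<p,q> = -10/3

Expand the product: p(x)·q(x) = -2*x^3 + x^2 + 7*x - 2.
∫_{-1}^{1} of each monomial x^k gives [2/(k+1) if k even, 0 if k odd]. Integrating term-by-term (or equivalently evaluating the antiderivative F(x) = -x^4/2 + x^3/3 + 7*x^2/2 - 2*x at the endpoints):
  F(1) − F(−1) = 4/3 − (14/3) = -10/3.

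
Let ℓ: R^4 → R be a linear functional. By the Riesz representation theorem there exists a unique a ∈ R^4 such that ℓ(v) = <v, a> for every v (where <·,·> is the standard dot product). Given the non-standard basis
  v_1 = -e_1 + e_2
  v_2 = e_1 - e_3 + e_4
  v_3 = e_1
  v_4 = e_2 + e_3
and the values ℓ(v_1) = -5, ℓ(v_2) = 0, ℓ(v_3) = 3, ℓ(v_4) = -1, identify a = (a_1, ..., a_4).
a = (3, -2, 1, -2)

Write a = (a_1, ..., a_4) in the standard basis. For each basis vector v_i, ℓ(v_i) = <v_i, a> is a linear equation in the a_j's. Collect the n equations into a matrix system V a = ℓ, where row i of V is v_i (expressed in the standard basis). Since V is invertible (lower-triangular with 1s on the diagonal, up to permutation), solve by back-substitution:
  V =
[[-1, 1, 0, 0],
 [1, 0, -1, 1],
 [1, 0, 0, 0],
 [0, 1, 1, 0]]
  V a = (-5, 0, 3, -1)
Solving gives a = (3, -2, 1, -2).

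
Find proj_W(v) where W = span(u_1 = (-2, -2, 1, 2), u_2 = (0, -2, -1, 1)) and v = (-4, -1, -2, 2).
proj_W(v) = (-84/53, -120/53, 24/53, 102/53)

Set up U = [u_1 | ... | u_2] ∈ R^(4×2). The projector onto W = col(U) is P = U (U^T U)^(-1) U^T.
Compute U^T U =
  [13, 5]
  [5, 6],
and U^T v = (12, 6).
Solve U^T U · c = U^T v for the coefficients: c = (42/53, 18/53). The projection is proj_W(v) = U c.
Check: (v - proj_W(v)) · u_1 = 0  (should be 0).
Check: (v - proj_W(v)) · u_2 = 0  (should be 0).
Result: proj_W(v) = (-84/53, -120/53, 24/53, 102/53).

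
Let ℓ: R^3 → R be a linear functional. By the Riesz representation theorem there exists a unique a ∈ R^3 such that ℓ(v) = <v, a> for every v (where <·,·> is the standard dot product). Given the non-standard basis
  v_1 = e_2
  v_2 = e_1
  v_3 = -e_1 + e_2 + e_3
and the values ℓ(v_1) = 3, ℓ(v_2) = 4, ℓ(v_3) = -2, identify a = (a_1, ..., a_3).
a = (4, 3, -1)

Write a = (a_1, ..., a_3) in the standard basis. For each basis vector v_i, ℓ(v_i) = <v_i, a> is a linear equation in the a_j's. Collect the n equations into a matrix system V a = ℓ, where row i of V is v_i (expressed in the standard basis). Since V is invertible (lower-triangular with 1s on the diagonal, up to permutation), solve by back-substitution:
  V =
[[0, 1, 0],
 [1, 0, 0],
 [-1, 1, 1]]
  V a = (3, 4, -2)
Solving gives a = (4, 3, -1).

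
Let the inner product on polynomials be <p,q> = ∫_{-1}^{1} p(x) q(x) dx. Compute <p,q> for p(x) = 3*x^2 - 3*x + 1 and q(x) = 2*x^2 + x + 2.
<p,q> = 146/15

Expand the product: p(x)·q(x) = 6*x^4 - 3*x^3 + 5*x^2 - 5*x + 2.
∫_{-1}^{1} of each monomial x^k gives [2/(k+1) if k even, 0 if k odd]. Integrating term-by-term (or equivalently evaluating the antiderivative F(x) = 6*x^5/5 - 3*x^4/4 + 5*x^3/3 - 5*x^2/2 + 2*x at the endpoints):
  F(1) − F(−1) = 97/60 − (-487/60) = 146/15.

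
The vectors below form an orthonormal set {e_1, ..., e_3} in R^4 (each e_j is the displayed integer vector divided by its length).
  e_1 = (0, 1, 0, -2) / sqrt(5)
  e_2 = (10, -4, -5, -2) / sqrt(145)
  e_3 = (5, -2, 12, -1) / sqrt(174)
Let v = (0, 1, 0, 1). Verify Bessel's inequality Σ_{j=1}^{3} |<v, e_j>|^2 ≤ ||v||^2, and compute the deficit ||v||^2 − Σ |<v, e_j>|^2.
Σ |<v, e_j>|^2 = 1/2; ||v||^2 = 2; deficit = 3/2

Write each e_j = u_j / sqrt(<u_j, u_j>) where u_j is the displayed integer vector. Then <v, e_j> = <v, u_j> / sqrt(<u_j, u_j>), so |<v, e_j>|^2 = <v, u_j>^2 / <u_j, u_j>.
Coefficients: <v, e_1> = -1/sqrt(5), <v, e_2> = -6/sqrt(145), <v, e_3> = -3/sqrt(174).
Square and sum: Σ |<v, e_j>|^2 = 1/2.
Compute ||v||^2 = v·v = 2.
Deficit = 2 − 1/2 = 3/2 ≥ 0, confirming Bessel's inequality. (The deficit equals ||v − Σ <v,e_j> e_j||^2, the squared distance from v to span{e_j}.)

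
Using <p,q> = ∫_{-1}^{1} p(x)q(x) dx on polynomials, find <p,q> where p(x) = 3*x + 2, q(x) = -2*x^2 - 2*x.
<p,q> = -20/3

Expand the product: p(x)·q(x) = -6*x^3 - 10*x^2 - 4*x.
∫_{-1}^{1} of each monomial x^k gives [2/(k+1) if k even, 0 if k odd]. Integrating term-by-term (or equivalently evaluating the antiderivative F(x) = -3*x^4/2 - 10*x^3/3 - 2*x^2 at the endpoints):
  F(1) − F(−1) = -41/6 − (-1/6) = -20/3.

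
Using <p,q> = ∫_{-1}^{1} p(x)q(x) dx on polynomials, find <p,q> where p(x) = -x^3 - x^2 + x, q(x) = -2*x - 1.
<p,q> = 2/15

Expand the product: p(x)·q(x) = 2*x^4 + 3*x^3 - x^2 - x.
∫_{-1}^{1} of each monomial x^k gives [2/(k+1) if k even, 0 if k odd]. Integrating term-by-term (or equivalently evaluating the antiderivative F(x) = 2*x^5/5 + 3*x^4/4 - x^3/3 - x^2/2 at the endpoints):
  F(1) − F(−1) = 19/60 − (11/60) = 2/15.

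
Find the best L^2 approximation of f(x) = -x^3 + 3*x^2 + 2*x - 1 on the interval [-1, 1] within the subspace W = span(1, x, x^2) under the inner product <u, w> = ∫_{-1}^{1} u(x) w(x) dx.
g(x) = 3*x^2 + 7*x/5 - 1

The best approximation g ∈ W is the orthogonal projection of f onto W. Writing g = a_0 + a_1 x + a_2 x^2, the coefficients solve the normal equations G · a = b where
  G_{ij} = <φ_i, φ_j> and b_i = <f, φ_i>, with φ_0 = 1, φ_1 = x, φ_2 = x^2.
G =
  [2, 0, 2/3]
  [0, 2/3, 0]
  [2/3, 0, 2/5],
b = (0, 14/15, 8/15).
Solving gives a_0 = -1, a_1 = 7/5, a_2 = 3, so
  g(x) = 3*x^2 + 7*x/5 - 1.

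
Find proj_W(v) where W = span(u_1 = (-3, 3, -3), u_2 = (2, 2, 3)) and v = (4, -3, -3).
proj_W(v) = (23/42, -155/42, -5/21)

Set up U = [u_1 | ... | u_2] ∈ R^(3×2). The projector onto W = col(U) is P = U (U^T U)^(-1) U^T.
Compute U^T U =
  [27, -9]
  [-9, 17],
and U^T v = (-12, -7).
Solve U^T U · c = U^T v for the coefficients: c = (-89/126, -11/14). The projection is proj_W(v) = U c.
Check: (v - proj_W(v)) · u_1 = 0  (should be 0).
Check: (v - proj_W(v)) · u_2 = 0  (should be 0).
Result: proj_W(v) = (23/42, -155/42, -5/21).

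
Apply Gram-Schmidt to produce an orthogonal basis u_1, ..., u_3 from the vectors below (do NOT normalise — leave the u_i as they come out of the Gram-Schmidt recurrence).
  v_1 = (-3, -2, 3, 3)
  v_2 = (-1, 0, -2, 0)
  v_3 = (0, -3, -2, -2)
Orthogonal basis:
  u_1 = (-3, -2, 3, 3)
  u_2 = (-40/31, -6/31, -53/31, 9/31)
  u_3 = (26/73, -237/73, -13/73, -119/73)

Apply the Gram-Schmidt recurrence
  u_1 = v_1
  u_i = v_i − Σ_{j<i} ((v_i · u_j) / (u_j · u_j)) · u_j.

Step by step this gives:
  u_1 = (-3, -2, 3, 3)
  u_2 = (-40/31, -6/31, -53/31, 9/31)
  u_3 = (26/73, -237/73, -13/73, -119/73)

Orthogonality check:
  u_2 · u_1 = 0 (should be 0)
  u_3 · u_1 = 0 (should be 0)
  u_3 · u_2 = 0 (should be 0)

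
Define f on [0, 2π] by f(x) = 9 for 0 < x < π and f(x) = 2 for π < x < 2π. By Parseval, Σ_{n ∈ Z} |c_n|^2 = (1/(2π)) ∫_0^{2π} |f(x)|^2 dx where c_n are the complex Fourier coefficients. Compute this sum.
Σ |c_n|^2 = 85/2

Parseval equates the L^2 energy of f (normalised by 1/(2π)) with the ℓ^2 sum of its Fourier coefficients: (1/(2π)) ∫_0^{2π} |f|^2 = Σ |c_n|^2.
Compute the left side: (1/(2π)) [∫_0^π 9^2 dx + ∫_π^{2π} 2^2 dx] = (1/(2π)) · (81π + 4π) = (81 + 4)/2 = 85/2.
So Σ_{n ∈ Z} |c_n|^2 = 85/2.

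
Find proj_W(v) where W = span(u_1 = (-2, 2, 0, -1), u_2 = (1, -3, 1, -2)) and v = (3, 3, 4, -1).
proj_W(v) = (-8/33, 4/33, 2/33, -3/11)

Set up U = [u_1 | ... | u_2] ∈ R^(4×2). The projector onto W = col(U) is P = U (U^T U)^(-1) U^T.
Compute U^T U =
  [9, -6]
  [-6, 15],
and U^T v = (1, 0).
Solve U^T U · c = U^T v for the coefficients: c = (5/33, 2/33). The projection is proj_W(v) = U c.
Check: (v - proj_W(v)) · u_1 = 0  (should be 0).
Check: (v - proj_W(v)) · u_2 = 0  (should be 0).
Result: proj_W(v) = (-8/33, 4/33, 2/33, -3/11).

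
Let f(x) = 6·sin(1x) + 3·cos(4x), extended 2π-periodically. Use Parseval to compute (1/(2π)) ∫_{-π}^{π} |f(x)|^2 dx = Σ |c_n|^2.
Σ |c_n|^2 = 45/2

Expand |f|^2 and use orthogonality of {sin(nx), cos(mx)} on [-π, π]:
  ∫_{-π}^{π} sin(nx)^2 dx = π, ∫ cos(mx)^2 dx = π, and cross terms integrate to 0.
So ∫_{-π}^{π} f(x)^2 dx = 6^2 · π + 3^2 · π = (36 + 9)π.
Divide by 2π: (36 + 9)/2 = 45/2.
By Parseval, this equals Σ |c_n|^2.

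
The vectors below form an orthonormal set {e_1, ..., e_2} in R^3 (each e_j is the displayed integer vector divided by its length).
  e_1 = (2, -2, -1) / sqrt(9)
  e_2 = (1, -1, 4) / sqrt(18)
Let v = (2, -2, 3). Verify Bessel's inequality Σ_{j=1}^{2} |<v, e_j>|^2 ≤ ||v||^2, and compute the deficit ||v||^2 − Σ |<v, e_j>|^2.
Σ |<v, e_j>|^2 = 17; ||v||^2 = 17; deficit = 0

Write each e_j = u_j / sqrt(<u_j, u_j>) where u_j is the displayed integer vector. Then <v, e_j> = <v, u_j> / sqrt(<u_j, u_j>), so |<v, e_j>|^2 = <v, u_j>^2 / <u_j, u_j>.
Coefficients: <v, e_1> = 5/sqrt(9), <v, e_2> = 16/sqrt(18).
Square and sum: Σ |<v, e_j>|^2 = 17.
Compute ||v||^2 = v·v = 17.
Deficit = 17 − 17 = 0 ≥ 0, confirming Bessel's inequality. (The deficit equals ||v − Σ <v,e_j> e_j||^2, the squared distance from v to span{e_j}.)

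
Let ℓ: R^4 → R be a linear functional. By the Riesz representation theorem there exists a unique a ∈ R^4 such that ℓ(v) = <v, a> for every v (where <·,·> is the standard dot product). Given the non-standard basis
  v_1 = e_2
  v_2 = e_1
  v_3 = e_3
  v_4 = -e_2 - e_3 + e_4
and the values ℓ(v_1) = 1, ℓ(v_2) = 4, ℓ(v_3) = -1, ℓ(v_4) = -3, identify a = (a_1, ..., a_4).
a = (4, 1, -1, -3)

Write a = (a_1, ..., a_4) in the standard basis. For each basis vector v_i, ℓ(v_i) = <v_i, a> is a linear equation in the a_j's. Collect the n equations into a matrix system V a = ℓ, where row i of V is v_i (expressed in the standard basis). Since V is invertible (lower-triangular with 1s on the diagonal, up to permutation), solve by back-substitution:
  V =
[[0, 1, 0, 0],
 [1, 0, 0, 0],
 [0, 0, 1, 0],
 [0, -1, -1, 1]]
  V a = (1, 4, -1, -3)
Solving gives a = (4, 1, -1, -3).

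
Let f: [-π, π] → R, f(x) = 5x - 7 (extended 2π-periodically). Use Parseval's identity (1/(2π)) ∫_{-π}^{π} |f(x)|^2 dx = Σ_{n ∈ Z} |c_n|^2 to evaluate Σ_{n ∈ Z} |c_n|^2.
Σ |c_n|^2 = 25π^2/3 + 49

Expand and integrate term by term over [-π, π]:
  ∫ (5x)^2 dx = 25·(2π^3/3); ∫ 2·5·(-7)·x dx = 0 (odd integrand); ∫ (-7)^2 dx = 49·2π.
So (1/(2π)) ∫_{-π}^{π} (5x - 7)^2 dx = 25π^2/3 + 49 = 25π^2/3 + 49.
Parseval ⇒ Σ |c_n|^2 = 25π^2/3 + 49.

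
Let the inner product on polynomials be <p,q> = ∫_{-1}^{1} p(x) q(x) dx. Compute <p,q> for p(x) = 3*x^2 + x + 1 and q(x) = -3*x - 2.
<p,q> = -10

Expand the product: p(x)·q(x) = -9*x^3 - 9*x^2 - 5*x - 2.
∫_{-1}^{1} of each monomial x^k gives [2/(k+1) if k even, 0 if k odd]. Integrating term-by-term (or equivalently evaluating the antiderivative F(x) = -9*x^4/4 - 3*x^3 - 5*x^2/2 - 2*x at the endpoints):
  F(1) − F(−1) = -39/4 − (1/4) = -10.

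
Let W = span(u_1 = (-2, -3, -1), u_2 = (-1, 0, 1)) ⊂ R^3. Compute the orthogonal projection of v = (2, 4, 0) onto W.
proj_W(v) = (8/3, 10/3, 2/3)

Set up U = [u_1 | ... | u_2] ∈ R^(3×2). The projector onto W = col(U) is P = U (U^T U)^(-1) U^T.
Compute U^T U =
  [14, 1]
  [1, 2],
and U^T v = (-16, -2).
Solve U^T U · c = U^T v for the coefficients: c = (-10/9, -4/9). The projection is proj_W(v) = U c.
Check: (v - proj_W(v)) · u_1 = 0  (should be 0).
Check: (v - proj_W(v)) · u_2 = 0  (should be 0).
Result: proj_W(v) = (8/3, 10/3, 2/3).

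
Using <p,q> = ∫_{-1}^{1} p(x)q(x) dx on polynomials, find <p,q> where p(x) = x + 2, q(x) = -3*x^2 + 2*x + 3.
<p,q> = 28/3

Expand the product: p(x)·q(x) = -3*x^3 - 4*x^2 + 7*x + 6.
∫_{-1}^{1} of each monomial x^k gives [2/(k+1) if k even, 0 if k odd]. Integrating term-by-term (or equivalently evaluating the antiderivative F(x) = -3*x^4/4 - 4*x^3/3 + 7*x^2/2 + 6*x at the endpoints):
  F(1) − F(−1) = 89/12 − (-23/12) = 28/3.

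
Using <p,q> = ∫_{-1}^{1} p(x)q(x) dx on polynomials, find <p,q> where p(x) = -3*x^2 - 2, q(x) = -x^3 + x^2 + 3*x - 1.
<p,q> = 52/15

Expand the product: p(x)·q(x) = 3*x^5 - 3*x^4 - 7*x^3 + x^2 - 6*x + 2.
∫_{-1}^{1} of each monomial x^k gives [2/(k+1) if k even, 0 if k odd]. Integrating term-by-term (or equivalently evaluating the antiderivative F(x) = x^6/2 - 3*x^5/5 - 7*x^4/4 + x^3/3 - 3*x^2 + 2*x at the endpoints):
  F(1) − F(−1) = -151/60 − (-359/60) = 52/15.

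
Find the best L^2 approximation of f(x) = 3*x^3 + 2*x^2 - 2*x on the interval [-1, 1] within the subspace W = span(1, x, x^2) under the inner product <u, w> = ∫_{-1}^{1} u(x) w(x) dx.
g(x) = 2*x^2 - x/5

The best approximation g ∈ W is the orthogonal projection of f onto W. Writing g = a_0 + a_1 x + a_2 x^2, the coefficients solve the normal equations G · a = b where
  G_{ij} = <φ_i, φ_j> and b_i = <f, φ_i>, with φ_0 = 1, φ_1 = x, φ_2 = x^2.
G =
  [2, 0, 2/3]
  [0, 2/3, 0]
  [2/3, 0, 2/5],
b = (4/3, -2/15, 4/5).
Solving gives a_0 = 0, a_1 = -1/5, a_2 = 2, so
  g(x) = 2*x^2 - x/5.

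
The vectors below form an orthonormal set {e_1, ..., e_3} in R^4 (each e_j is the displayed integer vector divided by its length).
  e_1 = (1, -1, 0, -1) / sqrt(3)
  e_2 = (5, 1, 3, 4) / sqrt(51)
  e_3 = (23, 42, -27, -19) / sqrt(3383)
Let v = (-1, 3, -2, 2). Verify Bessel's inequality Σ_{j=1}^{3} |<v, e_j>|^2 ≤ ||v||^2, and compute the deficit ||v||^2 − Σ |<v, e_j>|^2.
Σ |<v, e_j>|^2 = 3221/199; ||v||^2 = 18; deficit = 361/199

Write each e_j = u_j / sqrt(<u_j, u_j>) where u_j is the displayed integer vector. Then <v, e_j> = <v, u_j> / sqrt(<u_j, u_j>), so |<v, e_j>|^2 = <v, u_j>^2 / <u_j, u_j>.
Coefficients: <v, e_1> = -6/sqrt(3), <v, e_2> = 0/sqrt(51), <v, e_3> = 119/sqrt(3383).
Square and sum: Σ |<v, e_j>|^2 = 3221/199.
Compute ||v||^2 = v·v = 18.
Deficit = 18 − 3221/199 = 361/199 ≥ 0, confirming Bessel's inequality. (The deficit equals ||v − Σ <v,e_j> e_j||^2, the squared distance from v to span{e_j}.)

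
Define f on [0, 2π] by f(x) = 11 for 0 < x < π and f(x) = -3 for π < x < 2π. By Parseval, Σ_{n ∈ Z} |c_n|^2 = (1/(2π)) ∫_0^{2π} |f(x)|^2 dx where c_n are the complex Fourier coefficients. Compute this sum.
Σ |c_n|^2 = 65

Parseval equates the L^2 energy of f (normalised by 1/(2π)) with the ℓ^2 sum of its Fourier coefficients: (1/(2π)) ∫_0^{2π} |f|^2 = Σ |c_n|^2.
Compute the left side: (1/(2π)) [∫_0^π 11^2 dx + ∫_π^{2π} (-3)^2 dx] = (1/(2π)) · (121π + 9π) = (121 + 9)/2 = 65.
So Σ_{n ∈ Z} |c_n|^2 = 65.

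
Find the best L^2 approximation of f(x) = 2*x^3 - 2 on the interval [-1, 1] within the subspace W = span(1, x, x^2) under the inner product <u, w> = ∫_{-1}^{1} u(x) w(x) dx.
g(x) = 6*x/5 - 2

The best approximation g ∈ W is the orthogonal projection of f onto W. Writing g = a_0 + a_1 x + a_2 x^2, the coefficients solve the normal equations G · a = b where
  G_{ij} = <φ_i, φ_j> and b_i = <f, φ_i>, with φ_0 = 1, φ_1 = x, φ_2 = x^2.
G =
  [2, 0, 2/3]
  [0, 2/3, 0]
  [2/3, 0, 2/5],
b = (-4, 4/5, -4/3).
Solving gives a_0 = -2, a_1 = 6/5, a_2 = 0, so
  g(x) = 6*x/5 - 2.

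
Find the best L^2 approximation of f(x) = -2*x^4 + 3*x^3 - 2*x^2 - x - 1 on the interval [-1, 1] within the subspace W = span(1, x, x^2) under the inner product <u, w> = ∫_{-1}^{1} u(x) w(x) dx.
g(x) = -26*x^2/7 + 4*x/5 - 29/35

The best approximation g ∈ W is the orthogonal projection of f onto W. Writing g = a_0 + a_1 x + a_2 x^2, the coefficients solve the normal equations G · a = b where
  G_{ij} = <φ_i, φ_j> and b_i = <f, φ_i>, with φ_0 = 1, φ_1 = x, φ_2 = x^2.
G =
  [2, 0, 2/3]
  [0, 2/3, 0]
  [2/3, 0, 2/5],
b = (-62/15, 8/15, -214/105).
Solving gives a_0 = -29/35, a_1 = 4/5, a_2 = -26/7, so
  g(x) = -26*x^2/7 + 4*x/5 - 29/35.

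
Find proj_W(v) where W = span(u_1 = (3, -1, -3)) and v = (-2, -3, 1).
proj_W(v) = (-18/19, 6/19, 18/19)

Set up U = [u_1 | ... | u_1] ∈ R^(3×1). The projector onto W = col(U) is P = U (U^T U)^(-1) U^T.
Compute U^T U =
  [19],
and U^T v = (-6).
Solve U^T U · c = U^T v for the coefficients: c = (-6/19). The projection is proj_W(v) = U c.
Check: (v - proj_W(v)) · u_1 = 0  (should be 0).
Result: proj_W(v) = (-18/19, 6/19, 18/19).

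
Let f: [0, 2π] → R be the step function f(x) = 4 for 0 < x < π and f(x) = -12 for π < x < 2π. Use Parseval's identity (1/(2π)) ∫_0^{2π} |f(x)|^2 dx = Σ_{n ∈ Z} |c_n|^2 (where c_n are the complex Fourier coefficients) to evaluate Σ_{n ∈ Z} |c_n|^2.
Σ |c_n|^2 = 80

Parseval equates the L^2 energy of f (normalised by 1/(2π)) with the ℓ^2 sum of its Fourier coefficients: (1/(2π)) ∫_0^{2π} |f|^2 = Σ |c_n|^2.
Compute the left side: (1/(2π)) [∫_0^π 4^2 dx + ∫_π^{2π} (-12)^2 dx] = (1/(2π)) · (16π + 144π) = (16 + 144)/2 = 80.
So Σ_{n ∈ Z} |c_n|^2 = 80.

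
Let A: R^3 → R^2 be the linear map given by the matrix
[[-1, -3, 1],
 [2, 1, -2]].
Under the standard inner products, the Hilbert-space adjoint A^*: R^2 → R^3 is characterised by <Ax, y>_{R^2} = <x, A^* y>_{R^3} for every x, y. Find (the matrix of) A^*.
A^* = A^T =
[[-1, 2],
 [-3, 1],
 [1, -2]]

For real matrices with standard dot products, the defining identity <Ax, y> = <x, A^* y> gives (Ax)^T y = x^T (A^*) y, i.e. x^T A^T y = x^T (A^*) y. Since this holds for all x, y, we must have A^* = A^T. Therefore
A^* =
[[-1, 2],
 [-3, 1],
 [1, -2]].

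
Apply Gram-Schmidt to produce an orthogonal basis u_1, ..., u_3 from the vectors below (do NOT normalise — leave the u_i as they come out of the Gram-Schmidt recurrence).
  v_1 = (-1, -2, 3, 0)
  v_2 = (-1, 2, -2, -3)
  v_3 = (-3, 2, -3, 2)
Orthogonal basis:
  u_1 = (-1, -2, 3, 0)
  u_2 = (-23/14, 5/7, -1/14, -3)
  u_3 = (-622/171, 92/171, -146/171, 122/57)

Apply the Gram-Schmidt recurrence
  u_1 = v_1
  u_i = v_i − Σ_{j<i} ((v_i · u_j) / (u_j · u_j)) · u_j.

Step by step this gives:
  u_1 = (-1, -2, 3, 0)
  u_2 = (-23/14, 5/7, -1/14, -3)
  u_3 = (-622/171, 92/171, -146/171, 122/57)

Orthogonality check:
  u_2 · u_1 = 0 (should be 0)
  u_3 · u_1 = 0 (should be 0)
  u_3 · u_2 = 0 (should be 0)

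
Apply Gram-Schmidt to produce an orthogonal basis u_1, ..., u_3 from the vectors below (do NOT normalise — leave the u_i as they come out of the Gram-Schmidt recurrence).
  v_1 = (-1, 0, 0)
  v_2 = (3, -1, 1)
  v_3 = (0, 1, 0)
Orthogonal basis:
  u_1 = (-1, 0, 0)
  u_2 = (0, -1, 1)
  u_3 = (0, 1/2, 1/2)

Apply the Gram-Schmidt recurrence
  u_1 = v_1
  u_i = v_i − Σ_{j<i} ((v_i · u_j) / (u_j · u_j)) · u_j.

Step by step this gives:
  u_1 = (-1, 0, 0)
  u_2 = (0, -1, 1)
  u_3 = (0, 1/2, 1/2)

Orthogonality check:
  u_2 · u_1 = 0 (should be 0)
  u_3 · u_1 = 0 (should be 0)
  u_3 · u_2 = 0 (should be 0)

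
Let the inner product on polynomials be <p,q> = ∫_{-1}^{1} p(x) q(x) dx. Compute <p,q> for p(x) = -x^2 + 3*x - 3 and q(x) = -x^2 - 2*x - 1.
<p,q> = 76/15

Expand the product: p(x)·q(x) = x^4 - x^3 - 2*x^2 + 3*x + 3.
∫_{-1}^{1} of each monomial x^k gives [2/(k+1) if k even, 0 if k odd]. Integrating term-by-term (or equivalently evaluating the antiderivative F(x) = x^5/5 - x^4/4 - 2*x^3/3 + 3*x^2/2 + 3*x at the endpoints):
  F(1) − F(−1) = 227/60 − (-77/60) = 76/15.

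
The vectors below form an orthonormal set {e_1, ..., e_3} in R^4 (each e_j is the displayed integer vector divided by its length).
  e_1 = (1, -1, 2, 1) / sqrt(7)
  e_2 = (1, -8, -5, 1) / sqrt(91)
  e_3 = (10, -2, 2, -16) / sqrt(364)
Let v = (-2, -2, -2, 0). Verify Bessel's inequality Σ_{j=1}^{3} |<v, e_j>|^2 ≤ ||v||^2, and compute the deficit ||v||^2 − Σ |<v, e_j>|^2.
Σ |<v, e_j>|^2 = 68/7; ||v||^2 = 12; deficit = 16/7

Write each e_j = u_j / sqrt(<u_j, u_j>) where u_j is the displayed integer vector. Then <v, e_j> = <v, u_j> / sqrt(<u_j, u_j>), so |<v, e_j>|^2 = <v, u_j>^2 / <u_j, u_j>.
Coefficients: <v, e_1> = -4/sqrt(7), <v, e_2> = 24/sqrt(91), <v, e_3> = -20/sqrt(364).
Square and sum: Σ |<v, e_j>|^2 = 68/7.
Compute ||v||^2 = v·v = 12.
Deficit = 12 − 68/7 = 16/7 ≥ 0, confirming Bessel's inequality. (The deficit equals ||v − Σ <v,e_j> e_j||^2, the squared distance from v to span{e_j}.)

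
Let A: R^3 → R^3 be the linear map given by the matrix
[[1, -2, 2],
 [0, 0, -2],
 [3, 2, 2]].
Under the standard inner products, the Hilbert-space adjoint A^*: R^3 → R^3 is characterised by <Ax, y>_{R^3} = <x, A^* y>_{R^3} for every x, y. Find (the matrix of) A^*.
A^* = A^T =
[[1, 0, 3],
 [-2, 0, 2],
 [2, -2, 2]]

For real matrices with standard dot products, the defining identity <Ax, y> = <x, A^* y> gives (Ax)^T y = x^T (A^*) y, i.e. x^T A^T y = x^T (A^*) y. Since this holds for all x, y, we must have A^* = A^T. Therefore
A^* =
[[1, 0, 3],
 [-2, 0, 2],
 [2, -2, 2]].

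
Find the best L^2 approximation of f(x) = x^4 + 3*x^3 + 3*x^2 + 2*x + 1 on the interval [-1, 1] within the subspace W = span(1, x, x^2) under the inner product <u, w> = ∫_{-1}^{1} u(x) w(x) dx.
g(x) = 27*x^2/7 + 19*x/5 + 32/35

The best approximation g ∈ W is the orthogonal projection of f onto W. Writing g = a_0 + a_1 x + a_2 x^2, the coefficients solve the normal equations G · a = b where
  G_{ij} = <φ_i, φ_j> and b_i = <f, φ_i>, with φ_0 = 1, φ_1 = x, φ_2 = x^2.
G =
  [2, 0, 2/3]
  [0, 2/3, 0]
  [2/3, 0, 2/5],
b = (22/5, 38/15, 226/105).
Solving gives a_0 = 32/35, a_1 = 19/5, a_2 = 27/7, so
  g(x) = 27*x^2/7 + 19*x/5 + 32/35.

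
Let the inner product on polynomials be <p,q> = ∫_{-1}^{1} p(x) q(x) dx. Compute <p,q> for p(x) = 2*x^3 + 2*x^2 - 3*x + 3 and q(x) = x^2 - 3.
<p,q> = -96/5

Expand the product: p(x)·q(x) = 2*x^5 + 2*x^4 - 9*x^3 - 3*x^2 + 9*x - 9.
∫_{-1}^{1} of each monomial x^k gives [2/(k+1) if k even, 0 if k odd]. Integrating term-by-term (or equivalently evaluating the antiderivative F(x) = x^6/3 + 2*x^5/5 - 9*x^4/4 - x^3 + 9*x^2/2 - 9*x at the endpoints):
  F(1) − F(−1) = -421/60 − (731/60) = -96/5.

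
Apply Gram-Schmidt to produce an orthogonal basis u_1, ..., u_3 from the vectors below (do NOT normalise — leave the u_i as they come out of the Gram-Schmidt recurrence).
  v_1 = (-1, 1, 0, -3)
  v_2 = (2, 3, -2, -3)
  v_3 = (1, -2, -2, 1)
Orthogonal basis:
  u_1 = (-1, 1, 0, -3)
  u_2 = (32/11, 23/11, -2, -3/11)
  u_3 = (1/31, -109/62, -53/31, -37/62)

Apply the Gram-Schmidt recurrence
  u_1 = v_1
  u_i = v_i − Σ_{j<i} ((v_i · u_j) / (u_j · u_j)) · u_j.

Step by step this gives:
  u_1 = (-1, 1, 0, -3)
  u_2 = (32/11, 23/11, -2, -3/11)
  u_3 = (1/31, -109/62, -53/31, -37/62)

Orthogonality check:
  u_2 · u_1 = 0 (should be 0)
  u_3 · u_1 = 0 (should be 0)
  u_3 · u_2 = 0 (should be 0)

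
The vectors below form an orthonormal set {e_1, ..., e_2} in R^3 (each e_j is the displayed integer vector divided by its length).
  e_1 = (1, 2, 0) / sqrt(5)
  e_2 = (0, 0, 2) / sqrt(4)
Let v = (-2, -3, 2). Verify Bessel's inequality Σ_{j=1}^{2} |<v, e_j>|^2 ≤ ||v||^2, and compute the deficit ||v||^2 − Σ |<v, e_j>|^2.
Σ |<v, e_j>|^2 = 84/5; ||v||^2 = 17; deficit = 1/5

Write each e_j = u_j / sqrt(<u_j, u_j>) where u_j is the displayed integer vector. Then <v, e_j> = <v, u_j> / sqrt(<u_j, u_j>), so |<v, e_j>|^2 = <v, u_j>^2 / <u_j, u_j>.
Coefficients: <v, e_1> = -8/sqrt(5), <v, e_2> = 4/sqrt(4).
Square and sum: Σ |<v, e_j>|^2 = 84/5.
Compute ||v||^2 = v·v = 17.
Deficit = 17 − 84/5 = 1/5 ≥ 0, confirming Bessel's inequality. (The deficit equals ||v − Σ <v,e_j> e_j||^2, the squared distance from v to span{e_j}.)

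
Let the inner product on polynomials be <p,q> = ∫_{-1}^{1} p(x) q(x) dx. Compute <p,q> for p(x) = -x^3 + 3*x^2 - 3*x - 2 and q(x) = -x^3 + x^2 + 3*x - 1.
<p,q> = -404/105

Expand the product: p(x)·q(x) = x^6 - 4*x^5 + 3*x^4 + 9*x^3 - 14*x^2 - 3*x + 2.
∫_{-1}^{1} of each monomial x^k gives [2/(k+1) if k even, 0 if k odd]. Integrating term-by-term (or equivalently evaluating the antiderivative F(x) = x^7/7 - 2*x^6/3 + 3*x^5/5 + 9*x^4/4 - 14*x^3/3 - 3*x^2/2 + 2*x at the endpoints):
  F(1) − F(−1) = -773/420 − (281/140) = -404/105.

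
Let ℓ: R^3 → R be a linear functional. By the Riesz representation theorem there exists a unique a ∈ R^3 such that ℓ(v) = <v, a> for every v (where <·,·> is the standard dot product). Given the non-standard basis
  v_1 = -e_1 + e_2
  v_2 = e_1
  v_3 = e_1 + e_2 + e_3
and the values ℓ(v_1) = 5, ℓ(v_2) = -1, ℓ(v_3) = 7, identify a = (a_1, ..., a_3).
a = (-1, 4, 4)

Write a = (a_1, ..., a_3) in the standard basis. For each basis vector v_i, ℓ(v_i) = <v_i, a> is a linear equation in the a_j's. Collect the n equations into a matrix system V a = ℓ, where row i of V is v_i (expressed in the standard basis). Since V is invertible (lower-triangular with 1s on the diagonal, up to permutation), solve by back-substitution:
  V =
[[-1, 1, 0],
 [1, 0, 0],
 [1, 1, 1]]
  V a = (5, -1, 7)
Solving gives a = (-1, 4, 4).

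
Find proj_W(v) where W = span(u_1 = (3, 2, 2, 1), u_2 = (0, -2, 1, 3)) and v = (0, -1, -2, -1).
proj_W(v) = (-285/251, -96/251, -237/251, -236/251)

Set up U = [u_1 | ... | u_2] ∈ R^(4×2). The projector onto W = col(U) is P = U (U^T U)^(-1) U^T.
Compute U^T U =
  [18, 1]
  [1, 14],
and U^T v = (-7, -3).
Solve U^T U · c = U^T v for the coefficients: c = (-95/251, -47/251). The projection is proj_W(v) = U c.
Check: (v - proj_W(v)) · u_1 = 0  (should be 0).
Check: (v - proj_W(v)) · u_2 = 0  (should be 0).
Result: proj_W(v) = (-285/251, -96/251, -237/251, -236/251).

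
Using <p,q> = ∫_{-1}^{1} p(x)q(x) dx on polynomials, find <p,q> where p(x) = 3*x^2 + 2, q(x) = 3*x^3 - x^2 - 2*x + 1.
<p,q> = 52/15

Expand the product: p(x)·q(x) = 9*x^5 - 3*x^4 + x^2 - 4*x + 2.
∫_{-1}^{1} of each monomial x^k gives [2/(k+1) if k even, 0 if k odd]. Integrating term-by-term (or equivalently evaluating the antiderivative F(x) = 3*x^6/2 - 3*x^5/5 + x^3/3 - 2*x^2 + 2*x at the endpoints):
  F(1) − F(−1) = 37/30 − (-67/30) = 52/15.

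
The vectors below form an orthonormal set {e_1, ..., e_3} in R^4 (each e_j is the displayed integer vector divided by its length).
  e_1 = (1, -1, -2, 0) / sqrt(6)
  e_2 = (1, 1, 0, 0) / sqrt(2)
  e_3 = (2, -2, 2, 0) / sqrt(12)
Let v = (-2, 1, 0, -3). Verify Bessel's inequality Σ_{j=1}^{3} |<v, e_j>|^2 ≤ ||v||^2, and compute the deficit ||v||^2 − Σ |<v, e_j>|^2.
Σ |<v, e_j>|^2 = 5; ||v||^2 = 14; deficit = 9

Write each e_j = u_j / sqrt(<u_j, u_j>) where u_j is the displayed integer vector. Then <v, e_j> = <v, u_j> / sqrt(<u_j, u_j>), so |<v, e_j>|^2 = <v, u_j>^2 / <u_j, u_j>.
Coefficients: <v, e_1> = -3/sqrt(6), <v, e_2> = -1/sqrt(2), <v, e_3> = -6/sqrt(12).
Square and sum: Σ |<v, e_j>|^2 = 5.
Compute ||v||^2 = v·v = 14.
Deficit = 14 − 5 = 9 ≥ 0, confirming Bessel's inequality. (The deficit equals ||v − Σ <v,e_j> e_j||^2, the squared distance from v to span{e_j}.)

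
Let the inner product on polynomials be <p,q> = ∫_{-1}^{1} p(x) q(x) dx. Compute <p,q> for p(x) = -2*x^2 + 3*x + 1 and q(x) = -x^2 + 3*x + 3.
<p,q> = 122/15

Expand the product: p(x)·q(x) = 2*x^4 - 9*x^3 + 2*x^2 + 12*x + 3.
∫_{-1}^{1} of each monomial x^k gives [2/(k+1) if k even, 0 if k odd]. Integrating term-by-term (or equivalently evaluating the antiderivative F(x) = 2*x^5/5 - 9*x^4/4 + 2*x^3/3 + 6*x^2 + 3*x at the endpoints):
  F(1) − F(−1) = 469/60 − (-19/60) = 122/15.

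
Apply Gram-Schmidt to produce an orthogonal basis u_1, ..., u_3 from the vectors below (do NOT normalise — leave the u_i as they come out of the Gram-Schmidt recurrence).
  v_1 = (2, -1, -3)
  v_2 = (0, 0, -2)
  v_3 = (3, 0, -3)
Orthogonal basis:
  u_1 = (2, -1, -3)
  u_2 = (-6/7, 3/7, -5/7)
  u_3 = (3/5, 6/5, 0)

Apply the Gram-Schmidt recurrence
  u_1 = v_1
  u_i = v_i − Σ_{j<i} ((v_i · u_j) / (u_j · u_j)) · u_j.

Step by step this gives:
  u_1 = (2, -1, -3)
  u_2 = (-6/7, 3/7, -5/7)
  u_3 = (3/5, 6/5, 0)

Orthogonality check:
  u_2 · u_1 = 0 (should be 0)
  u_3 · u_1 = 0 (should be 0)
  u_3 · u_2 = 0 (should be 0)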